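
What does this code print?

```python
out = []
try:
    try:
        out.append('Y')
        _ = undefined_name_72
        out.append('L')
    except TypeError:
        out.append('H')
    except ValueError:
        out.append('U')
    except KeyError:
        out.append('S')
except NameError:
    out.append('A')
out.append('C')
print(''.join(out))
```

Execution trace: 'Y' (try body) → 'A' (outer except NameError) → 'C' (after the try/except). Output: YAC

Answer: YAC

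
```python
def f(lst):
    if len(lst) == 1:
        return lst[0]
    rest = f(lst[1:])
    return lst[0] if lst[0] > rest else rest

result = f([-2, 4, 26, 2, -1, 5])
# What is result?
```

Recursive max over [-2, 4, 26, 2, -1, 5] = 26

Answer: 26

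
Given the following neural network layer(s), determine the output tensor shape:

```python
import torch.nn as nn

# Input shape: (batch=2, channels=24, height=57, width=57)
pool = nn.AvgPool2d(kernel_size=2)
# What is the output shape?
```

Input: (2, 24, 57, 57) -> Output: (2, 24, 28, 28)

Answer: (2, 24, 28, 28)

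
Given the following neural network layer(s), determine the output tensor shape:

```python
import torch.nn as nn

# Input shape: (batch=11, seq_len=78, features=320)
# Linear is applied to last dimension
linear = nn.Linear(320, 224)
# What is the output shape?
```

Input: (11, 78, 320) -> Output: (11, 78, 224)

Answer: (11, 78, 224)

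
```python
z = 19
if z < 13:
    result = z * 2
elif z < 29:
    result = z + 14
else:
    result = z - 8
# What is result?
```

Trace:
`z = 19` → z = 19
`if z < 13: ...` → z < 13 is False, z < 29 is True → result = 33
So result = 33

Answer: 33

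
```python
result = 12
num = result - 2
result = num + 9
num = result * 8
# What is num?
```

Trace:
`result = 12` → result = 12
`num = result - 2` → num = 10
`result = num + 9` → result = 19
`num = result * 8` → num = 152
So num = 152

Answer: 152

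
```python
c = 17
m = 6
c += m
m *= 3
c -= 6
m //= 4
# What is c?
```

Trace:
`c = 17` → c = 17
`m = 6` → m = 6
`c += m` → c = 23
`m *= 3` → m = 18
`c -= 6` → c = 17
`m //= 4` → m = 4
So c = 17

Answer: 17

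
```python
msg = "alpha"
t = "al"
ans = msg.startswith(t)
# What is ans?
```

Trace:
`msg = "alpha"` → msg = 'alpha'
`t = "al"` → t = 'al'
`ans = msg.startswith(t)` → ans = True
So ans = True

Answer: True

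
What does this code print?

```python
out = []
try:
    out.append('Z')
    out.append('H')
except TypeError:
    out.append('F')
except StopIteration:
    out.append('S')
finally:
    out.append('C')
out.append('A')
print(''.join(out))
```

Execution trace: 'Z' (try body) → 'H' (try body, no exception) → 'C' (finally) → 'A' (after the try/except). Output: ZHCA

Answer: ZHCA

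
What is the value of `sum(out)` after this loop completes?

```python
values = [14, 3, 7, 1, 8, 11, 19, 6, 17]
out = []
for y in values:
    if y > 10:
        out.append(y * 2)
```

Sum of doubled values > 10
`out` takes the values: [] → [28] → [28, 22] → [28, 22, 38] → [28, 22, 38, 34]
So `sum(out)` = 122

Answer: 122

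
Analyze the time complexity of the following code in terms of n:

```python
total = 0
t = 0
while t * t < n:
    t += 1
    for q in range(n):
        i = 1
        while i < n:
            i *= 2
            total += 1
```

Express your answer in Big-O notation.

Each loop level contributes: √n × n × log n. Multiplying the contributions gives O(n√n log n).

Answer: O(n√n log n)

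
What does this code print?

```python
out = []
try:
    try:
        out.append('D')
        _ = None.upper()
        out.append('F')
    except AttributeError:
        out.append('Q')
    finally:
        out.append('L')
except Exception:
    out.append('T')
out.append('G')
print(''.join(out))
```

Execution trace: 'D' (inner try body) → 'Q' (inner except AttributeError) → 'L' (inner finally) → 'G' (after the try/except). Output: DQLG

Answer: DQLG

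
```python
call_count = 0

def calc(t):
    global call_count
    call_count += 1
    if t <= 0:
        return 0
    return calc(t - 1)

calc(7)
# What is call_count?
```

Linear recursion stepping by 1: 8 calls from t=7 down to ≤0.

Answer: 8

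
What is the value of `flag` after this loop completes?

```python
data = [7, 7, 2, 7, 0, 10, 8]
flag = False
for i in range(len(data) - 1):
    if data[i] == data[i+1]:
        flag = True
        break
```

Check consecutive duplicates in [7, 7, 2, 7, 0, 10, 8]
`flag` takes the values: False → True

Answer: True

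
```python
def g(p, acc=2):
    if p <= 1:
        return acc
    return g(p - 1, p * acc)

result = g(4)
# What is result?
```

Accumulator trace (n, acc): (4, 2) -> (3, 8) -> (2, 24) -> (1, 48) -> return 48

Answer: 48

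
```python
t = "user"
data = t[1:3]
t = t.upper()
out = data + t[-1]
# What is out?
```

Trace:
`t = "user"` → t = 'user'
`data = t[1:3]` → data = 'se'
`t = t.upper()` → t = 'USER'
`out = data + t[-1]` → out = 'seR'
So out = 'seR'

Answer: 'seR'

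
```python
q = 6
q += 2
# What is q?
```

Trace:
`q = 6` → q = 6
`q += 2` → q = 8
So q = 8

Answer: 8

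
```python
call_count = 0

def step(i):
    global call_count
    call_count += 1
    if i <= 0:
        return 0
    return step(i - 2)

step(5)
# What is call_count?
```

Linear recursion stepping by 2: 4 calls from i=5 down to ≤0.

Answer: 4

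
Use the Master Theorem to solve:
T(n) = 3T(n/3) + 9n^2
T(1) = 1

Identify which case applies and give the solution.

a=3, b=3, f(n)=9n^2. log_3(3) = 1. Since c=2 > 1 and the regularity condition holds (3(n/3)^2 = (3/3^2)n^2 with 3/3^2 < 1), Case 3 applies: T(n) = Θ(f(n)) = O(n^2).

Answer: O(n^2) - Case 3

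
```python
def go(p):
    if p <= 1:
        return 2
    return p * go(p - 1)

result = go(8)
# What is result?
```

go(8) = 8 * 7 * 6 * 5 * 4 * 3 * 2 * 2 = 80640

Answer: 80640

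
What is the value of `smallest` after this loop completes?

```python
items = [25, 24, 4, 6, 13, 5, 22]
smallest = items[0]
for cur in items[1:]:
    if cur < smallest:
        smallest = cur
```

Minimum of [25, 24, 4, 6, 13, 5, 22]
`smallest` takes the values: 25 → 24 → 4

Answer: 4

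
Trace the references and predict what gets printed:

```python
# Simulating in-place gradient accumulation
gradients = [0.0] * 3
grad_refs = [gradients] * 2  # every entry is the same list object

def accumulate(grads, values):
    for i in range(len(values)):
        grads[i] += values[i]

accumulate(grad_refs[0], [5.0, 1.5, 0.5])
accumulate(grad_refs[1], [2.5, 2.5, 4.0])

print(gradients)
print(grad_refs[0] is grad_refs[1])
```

Key concept: gradient accumulation aliasing.
Step by step:
`gradients = [0.0] * 3` → gradients = [0.0, 0.0, 0.0]
`grad_refs = [gradients] * 2` → grad_refs = [[0.0, 0.0, 0.0], [0.0, 0.0, 0.0]]
`accumulate(grad_refs[0], [5.0, 1.5, 0.5])` → gradients = [5.0, 1.5, 0.5]; grad_refs = [[5.0, 1.5, 0.5], [5.0, 1.5, 0.5]]
`accumulate(grad_refs[1], [2.5, 2.5, 4.0])` → gradients = [7.5, 4.0, 4.5]; grad_refs = [[7.5, 4.0, 4.5], [7.5, 4.0, 4.5]]
`print(gradients)` → prints [7.5, 4.0, 4.5]
`print(grad_refs[0] is grad_refs[1])` → prints True

Answer:
[7.5, 4.0, 4.5]
True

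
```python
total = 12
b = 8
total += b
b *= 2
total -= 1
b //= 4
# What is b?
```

Trace:
`total = 12` → total = 12
`b = 8` → b = 8
`total += b` → total = 20
`b *= 2` → b = 16
`total -= 1` → total = 19
`b //= 4` → b = 4
So b = 4

Answer: 4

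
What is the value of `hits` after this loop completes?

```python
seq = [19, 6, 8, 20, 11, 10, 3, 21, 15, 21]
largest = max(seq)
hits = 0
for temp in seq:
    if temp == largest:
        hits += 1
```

Count of max value 21 in [19, 6, 8, 20, 11, 10, 3, 21, 15, 21]
`hits` takes the values: 0 → 1 → 2

Answer: 2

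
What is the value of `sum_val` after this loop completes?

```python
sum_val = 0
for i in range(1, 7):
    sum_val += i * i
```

Sum of squares 1² to 6² = 91
`sum_val` takes the values: 0 → 1 → 5 → 14 → 30 → 55 → 91

Answer: 91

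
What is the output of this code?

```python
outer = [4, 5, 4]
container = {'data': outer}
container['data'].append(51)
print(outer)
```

Key concept: dict holds reference to list.
Step by step:
`outer = [4, 5, 4]` → outer = [4, 5, 4]
`container = {'data': outer}` → container = {'data': [4, 5, 4]}
`container['data'].append(51)` → outer = [4, 5, 4, 51]; container = {'data': [4, 5, 4, 51]}
`print(outer)` → prints [4, 5, 4, 51]

Answer: [4, 5, 4, 51]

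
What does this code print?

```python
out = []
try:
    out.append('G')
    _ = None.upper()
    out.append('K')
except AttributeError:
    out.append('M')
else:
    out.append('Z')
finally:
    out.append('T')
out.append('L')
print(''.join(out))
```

Execution trace: 'G' (try body) → 'M' (except AttributeError) → 'T' (finally) → 'L' (after the try/except). Output: GMTL

Answer: GMTL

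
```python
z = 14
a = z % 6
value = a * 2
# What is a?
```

Trace:
`z = 14` → z = 14
`a = z % 6` → a = 2
`value = a * 2` → value = 4
So a = 2

Answer: 2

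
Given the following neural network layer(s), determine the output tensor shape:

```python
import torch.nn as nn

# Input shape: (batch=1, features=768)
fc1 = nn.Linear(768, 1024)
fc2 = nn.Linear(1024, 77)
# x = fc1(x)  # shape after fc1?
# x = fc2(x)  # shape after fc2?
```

Input: (1, 768) -> after fc1: (1, 1024) -> Output: (1, 77)

Answer: (1, 77)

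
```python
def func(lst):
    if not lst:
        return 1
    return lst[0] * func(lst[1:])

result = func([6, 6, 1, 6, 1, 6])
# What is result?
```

Product over [6, 6, 1, 6, 1, 6] = 6 * 6 * 1 * 6 * 1 * 6 = 1296

Answer: 1296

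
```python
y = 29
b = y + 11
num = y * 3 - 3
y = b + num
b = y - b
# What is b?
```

Trace:
`y = 29` → y = 29
`b = y + 11` → b = 40
`num = y * 3 - 3` → num = 84
`y = b + num` → y = 124
`b = y - b` → b = 84
So b = 84

Answer: 84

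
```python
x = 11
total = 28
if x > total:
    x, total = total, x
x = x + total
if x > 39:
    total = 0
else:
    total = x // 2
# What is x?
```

Trace:
`x = 11` → x = 11
`total = 28` → total = 28
`if x > total: ...` → x > total is False → no variable changes
`x = x + total` → x = 39
`if x > 39: ...` → x > 39 is False, take else branch → total = 19
So x = 39

Answer: 39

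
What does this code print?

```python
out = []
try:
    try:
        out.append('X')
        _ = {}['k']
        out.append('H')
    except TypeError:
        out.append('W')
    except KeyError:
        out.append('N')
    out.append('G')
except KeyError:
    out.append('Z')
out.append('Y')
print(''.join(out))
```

Execution trace: 'X' (inner try body) → 'N' (inner except KeyError) → 'G' (try body, no exception) → 'Y' (after the try/except). Output: XNGY

Answer: XNGY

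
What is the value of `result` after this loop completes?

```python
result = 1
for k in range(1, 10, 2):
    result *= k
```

Product of 1, 3, 5, ... up to 9
`result` takes the values: 1 → 3 → 15 → 105 → 945

Answer: 945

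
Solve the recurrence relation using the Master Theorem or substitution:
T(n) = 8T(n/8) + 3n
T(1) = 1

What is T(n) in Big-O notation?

By Master Theorem: a=8, b=8, f(n)=3n. Since log_8(8) = 1 and f(n) = Θ(n^1), Case 2 applies. T(n) = O(n log n).

Answer: O(n log n)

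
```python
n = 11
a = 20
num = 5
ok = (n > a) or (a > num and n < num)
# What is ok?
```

Trace:
`n = 11` → n = 11
`a = 20` → a = 20
`num = 5` → num = 5
`ok = (n > a) or (a > num and n < num)` → ok = False
So ok = False

Answer: False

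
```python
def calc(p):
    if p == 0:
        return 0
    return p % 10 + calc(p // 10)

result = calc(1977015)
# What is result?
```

Sum of digits of 1977015: 5 + 1 + 0 + 7 + 7 + 9 + 1 = 30

Answer: 30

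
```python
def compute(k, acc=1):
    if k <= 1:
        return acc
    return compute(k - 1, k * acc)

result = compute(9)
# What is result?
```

Accumulator trace (n, acc): (9, 1) -> (8, 9) -> (7, 72) -> (6, 504) -> (5, 3024) -> (4, 15120) -> (3, 60480) -> (2, 181440) -> (1, 362880) -> return 362880

Answer: 362880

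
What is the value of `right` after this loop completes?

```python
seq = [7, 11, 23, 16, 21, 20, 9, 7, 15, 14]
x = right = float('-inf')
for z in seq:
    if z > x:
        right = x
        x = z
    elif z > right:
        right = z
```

Second largest (with repeats) in [7, 11, 23, 16, 21, 20, 9, 7, 15, 14]
`right` takes the values: -inf → 7 → 11 → 16 → 21

Answer: 21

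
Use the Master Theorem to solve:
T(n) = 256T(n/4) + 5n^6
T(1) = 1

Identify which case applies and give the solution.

a=256, b=4, f(n)=5n^6. log_4(256) = 4. Since c=6 > 4 and the regularity condition holds (256(n/4)^6 = (256/4^6)n^6 with 256/4^6 < 1), Case 3 applies: T(n) = Θ(f(n)) = O(n^6).

Answer: O(n^6) - Case 3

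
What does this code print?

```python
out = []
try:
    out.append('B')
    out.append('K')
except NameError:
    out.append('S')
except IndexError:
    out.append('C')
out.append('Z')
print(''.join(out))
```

Execution trace: 'B' (try body) → 'K' (try body, no exception) → 'Z' (after the try/except). Output: BKZ

Answer: BKZ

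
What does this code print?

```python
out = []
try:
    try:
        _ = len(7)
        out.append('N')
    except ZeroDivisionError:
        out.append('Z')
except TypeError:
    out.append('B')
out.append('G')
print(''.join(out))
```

Execution trace: 'B' (outer except TypeError) → 'G' (after the try/except). Output: BG

Answer: BG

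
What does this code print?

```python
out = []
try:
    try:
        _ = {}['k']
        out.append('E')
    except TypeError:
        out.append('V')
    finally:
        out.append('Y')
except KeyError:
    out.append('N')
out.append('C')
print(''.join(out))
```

Execution trace: 'Y' (finally) → 'N' (outer except KeyError) → 'C' (after the try/except). Output: YNC

Answer: YNC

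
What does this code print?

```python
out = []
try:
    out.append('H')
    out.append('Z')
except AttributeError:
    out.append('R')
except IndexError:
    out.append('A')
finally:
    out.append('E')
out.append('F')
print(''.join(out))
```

Execution trace: 'H' (try body) → 'Z' (try body, no exception) → 'E' (finally) → 'F' (after the try/except). Output: HZEF

Answer: HZEF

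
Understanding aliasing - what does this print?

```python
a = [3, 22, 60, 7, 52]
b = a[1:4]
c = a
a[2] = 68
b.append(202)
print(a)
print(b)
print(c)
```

Key concept: slice vs alias.
Step by step:
`a = [3, 22, 60, 7, 52]` → a = [3, 22, 60, 7, 52]
`b = a[1:4]` → b = [22, 60, 7]
`c = a` → c = [3, 22, 60, 7, 52] (same object as a)
`a[2] = 68` → a = [3, 22, 68, 7, 52] (same object as c); c = [3, 22, 68, 7, 52] (same object as a)
`b.append(202)` → b = [22, 60, 7, 202]
`print(a)` → prints [3, 22, 68, 7, 52]
`print(b)` → prints [22, 60, 7, 202]
`print(c)` → prints [3, 22, 68, 7, 52]

Answer:
[3, 22, 68, 7, 52]
[22, 60, 7, 202]
[3, 22, 68, 7, 52]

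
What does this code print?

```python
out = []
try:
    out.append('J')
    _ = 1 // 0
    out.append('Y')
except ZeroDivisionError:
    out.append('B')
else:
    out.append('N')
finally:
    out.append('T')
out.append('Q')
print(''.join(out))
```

Execution trace: 'J' (try body) → 'B' (except ZeroDivisionError) → 'T' (finally) → 'Q' (after the try/except). Output: JBTQ

Answer: JBTQ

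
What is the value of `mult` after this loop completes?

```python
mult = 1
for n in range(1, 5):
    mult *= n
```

4! = 24
`mult` takes the values: 1 → 2 → 6 → 24

Answer: 24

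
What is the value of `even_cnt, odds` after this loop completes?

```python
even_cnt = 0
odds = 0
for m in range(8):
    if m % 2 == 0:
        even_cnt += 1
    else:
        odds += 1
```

Count evens and odds in range(8)
`even_cnt, odds` takes the values: (0, 0) → (1, 0) → (1, 1) → (2, 1) → (2, 2) → (3, 2) → (3, 3) → (4, 3) → (4, 4)

Answer: 4, 4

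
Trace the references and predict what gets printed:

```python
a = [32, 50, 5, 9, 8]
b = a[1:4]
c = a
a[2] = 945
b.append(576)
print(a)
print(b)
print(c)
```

Key concept: slice vs alias.
Step by step:
`a = [32, 50, 5, 9, 8]` → a = [32, 50, 5, 9, 8]
`b = a[1:4]` → b = [50, 5, 9]
`c = a` → c = [32, 50, 5, 9, 8] (same object as a)
`a[2] = 945` → a = [32, 50, 945, 9, 8] (same object as c); c = [32, 50, 945, 9, 8] (same object as a)
`b.append(576)` → b = [50, 5, 9, 576]
`print(a)` → prints [32, 50, 945, 9, 8]
`print(b)` → prints [50, 5, 9, 576]
`print(c)` → prints [32, 50, 945, 9, 8]

Answer:
[32, 50, 945, 9, 8]
[50, 5, 9, 576]
[32, 50, 945, 9, 8]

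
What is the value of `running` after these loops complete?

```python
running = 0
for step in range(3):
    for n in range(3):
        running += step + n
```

Sum of all step+n for step,n in 3x3
`running` takes the values: 0 → 1 → 3 → 4 → 6 → 9 → 11 → 14 → 18

Answer: 18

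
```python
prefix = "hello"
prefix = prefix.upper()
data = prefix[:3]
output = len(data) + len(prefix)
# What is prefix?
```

Trace:
`prefix = "hello"` → prefix = 'hello'
`prefix = prefix.upper()` → prefix = 'HELLO'
`data = prefix[:3]` → data = 'HEL'
`output = len(data) + len(prefix)` → output = 8
So prefix = 'HELLO'

Answer: 'HELLO'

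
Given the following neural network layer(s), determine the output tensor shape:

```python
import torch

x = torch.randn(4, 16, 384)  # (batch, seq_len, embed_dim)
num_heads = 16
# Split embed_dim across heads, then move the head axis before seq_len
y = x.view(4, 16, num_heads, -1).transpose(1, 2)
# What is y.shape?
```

Input: (4, 16, 384) -> head_dim = 384 // 16 = 24; after view: (4, 16, 16, 24) -> after transpose(1, 2): (4, 16, 16, 24) -> Output: (4, 16, 16, 24)

Answer: (4, 16, 16, 24)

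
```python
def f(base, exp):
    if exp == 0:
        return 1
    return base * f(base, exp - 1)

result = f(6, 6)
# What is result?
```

f(6, 6) = 6 * 6 * 6 * 6 * 6 * 6 = 46656

Answer: 46656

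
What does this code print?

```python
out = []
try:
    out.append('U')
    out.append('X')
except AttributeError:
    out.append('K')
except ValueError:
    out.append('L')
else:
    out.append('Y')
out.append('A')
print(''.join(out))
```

Execution trace: 'U' (try body) → 'X' (try body, no exception) → 'Y' (else) → 'A' (after the try/except). Output: UXYA

Answer: UXYA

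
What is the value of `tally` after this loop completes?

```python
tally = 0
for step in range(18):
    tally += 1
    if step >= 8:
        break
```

Loop breaks when step reaches 8, tally is 9
`tally` takes the values: 0 → 1 → 2 → 3 → 4 → 5 → 6 → 7 → 8 → 9

Answer: 9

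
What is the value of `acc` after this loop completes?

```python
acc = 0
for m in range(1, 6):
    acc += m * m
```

Sum of squares 1² to 5² = 55
`acc` takes the values: 0 → 1 → 5 → 14 → 30 → 55

Answer: 55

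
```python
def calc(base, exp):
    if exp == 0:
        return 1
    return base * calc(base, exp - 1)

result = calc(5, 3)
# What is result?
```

calc(5, 3) = 5 * 5 * 5 = 125

Answer: 125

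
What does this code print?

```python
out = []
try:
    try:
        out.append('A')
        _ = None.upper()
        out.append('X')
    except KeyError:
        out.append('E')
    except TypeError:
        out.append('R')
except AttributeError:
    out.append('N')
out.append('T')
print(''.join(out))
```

Execution trace: 'A' (try body) → 'N' (outer except AttributeError) → 'T' (after the try/except). Output: ANT

Answer: ANT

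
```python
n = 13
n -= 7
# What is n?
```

Trace:
`n = 13` → n = 13
`n -= 7` → n = 6
So n = 6

Answer: 6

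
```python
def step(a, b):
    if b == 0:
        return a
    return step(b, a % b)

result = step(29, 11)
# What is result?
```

step(29, 11) -> step(11, 7) -> step(7, 4) -> step(4, 3) -> step(3, 1) -> step(1, 0) -> 1

Answer: 1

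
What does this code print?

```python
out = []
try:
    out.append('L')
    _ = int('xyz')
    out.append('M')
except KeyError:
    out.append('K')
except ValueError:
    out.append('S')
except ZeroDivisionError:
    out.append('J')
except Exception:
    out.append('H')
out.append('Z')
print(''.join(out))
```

Execution trace: 'L' (try body) → 'S' (except ValueError) → 'Z' (after the try/except). Output: LSZ

Answer: LSZ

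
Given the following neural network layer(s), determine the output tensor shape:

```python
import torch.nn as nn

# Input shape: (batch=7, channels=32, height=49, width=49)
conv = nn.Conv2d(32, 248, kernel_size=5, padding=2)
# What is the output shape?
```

Input: (7, 32, 49, 49) -> Output: (7, 248, 49, 49)

Answer: (7, 248, 49, 49)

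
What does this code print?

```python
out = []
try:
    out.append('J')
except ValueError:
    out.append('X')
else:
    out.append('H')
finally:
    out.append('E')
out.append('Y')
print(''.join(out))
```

Execution trace: 'J' (try body, no exception) → 'H' (else) → 'E' (finally) → 'Y' (after the try/except). Output: JHEY

Answer: JHEY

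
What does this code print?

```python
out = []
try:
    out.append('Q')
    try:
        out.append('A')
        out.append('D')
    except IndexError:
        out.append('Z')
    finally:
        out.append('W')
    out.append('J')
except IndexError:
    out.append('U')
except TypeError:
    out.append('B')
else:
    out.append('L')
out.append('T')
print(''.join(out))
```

Execution trace: 'Q' (try body) → 'A' (inner try body) → 'D' (inner try body, no exception) → 'W' (inner finally) → 'J' (try body, no exception) → 'L' (else) → 'T' (after the try/except). Output: QADWJLT

Answer: QADWJLT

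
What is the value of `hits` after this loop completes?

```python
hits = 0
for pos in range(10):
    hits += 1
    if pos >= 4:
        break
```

Loop breaks when pos reaches 4, hits is 5
`hits` takes the values: 0 → 1 → 2 → 3 → 4 → 5

Answer: 5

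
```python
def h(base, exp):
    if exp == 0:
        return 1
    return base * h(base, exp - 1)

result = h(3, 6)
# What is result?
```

h(3, 6) = 3 * 3 * 3 * 3 * 3 * 3 = 729

Answer: 729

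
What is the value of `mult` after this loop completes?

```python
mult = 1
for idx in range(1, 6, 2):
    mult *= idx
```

Product of 1, 3, 5, ... up to 5
`mult` takes the values: 1 → 3 → 15

Answer: 15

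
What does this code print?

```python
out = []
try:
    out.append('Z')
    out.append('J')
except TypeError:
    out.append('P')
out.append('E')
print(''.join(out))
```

Execution trace: 'Z' (try body) → 'J' (try body, no exception) → 'E' (after the try/except). Output: ZJE

Answer: ZJE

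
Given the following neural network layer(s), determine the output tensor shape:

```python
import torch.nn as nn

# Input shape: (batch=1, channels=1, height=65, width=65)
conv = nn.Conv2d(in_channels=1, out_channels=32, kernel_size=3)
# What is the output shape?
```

Input: (1, 1, 65, 65) -> Output: (1, 32, 63, 63)

Answer: (1, 32, 63, 63)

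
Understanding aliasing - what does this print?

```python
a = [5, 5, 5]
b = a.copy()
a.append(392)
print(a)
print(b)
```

Key concept: list.copy() creates independent copy.
Step by step:
`a = [5, 5, 5]` → a = [5, 5, 5]
`b = a.copy()` → b = [5, 5, 5]
`a.append(392)` → a = [5, 5, 5, 392]
`print(a)` → prints [5, 5, 5, 392]
`print(b)` → prints [5, 5, 5]

Answer:
[5, 5, 5, 392]
[5, 5, 5]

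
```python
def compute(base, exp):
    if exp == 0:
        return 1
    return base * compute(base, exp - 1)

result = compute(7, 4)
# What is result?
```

compute(7, 4) = 7 * 7 * 7 * 7 = 2401

Answer: 2401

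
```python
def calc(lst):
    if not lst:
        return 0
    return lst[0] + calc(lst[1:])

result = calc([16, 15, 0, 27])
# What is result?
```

16 + 15 + 0 + 27 + 0 = 58

Answer: 58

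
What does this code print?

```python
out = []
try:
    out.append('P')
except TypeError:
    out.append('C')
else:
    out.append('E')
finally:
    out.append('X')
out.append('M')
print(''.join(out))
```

Execution trace: 'P' (try body, no exception) → 'E' (else) → 'X' (finally) → 'M' (after the try/except). Output: PEXM

Answer: PEXM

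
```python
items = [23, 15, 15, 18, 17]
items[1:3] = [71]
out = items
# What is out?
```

Trace:
`items = [23, 15, 15, 18, 17]` → items = [23, 15, 15, 18, 17]
`items[1:3] = [71]` → items = [23, 71, 18, 17]
`out = items` → out = [23, 71, 18, 17]
So out = [23, 71, 18, 17]

Answer: [23, 71, 18, 17]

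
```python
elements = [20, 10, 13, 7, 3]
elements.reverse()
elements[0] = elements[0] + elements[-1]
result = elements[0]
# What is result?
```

Trace:
`elements = [20, 10, 13, 7, 3]` → elements = [20, 10, 13, 7, 3]
`elements.reverse()` → elements = [3, 7, 13, 10, 20]
`elements[0] = elements[0] + elements[-1]` → elements = [23, 7, 13, 10, 20]
`result = elements[0]` → result = 23
So result = 23

Answer: 23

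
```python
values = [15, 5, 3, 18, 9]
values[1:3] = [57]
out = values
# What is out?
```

Trace:
`values = [15, 5, 3, 18, 9]` → values = [15, 5, 3, 18, 9]
`values[1:3] = [57]` → values = [15, 57, 18, 9]
`out = values` → out = [15, 57, 18, 9]
So out = [15, 57, 18, 9]

Answer: [15, 57, 18, 9]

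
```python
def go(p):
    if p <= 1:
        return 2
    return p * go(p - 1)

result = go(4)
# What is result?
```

go(4) = 4 * 3 * 2 * 2 = 48

Answer: 48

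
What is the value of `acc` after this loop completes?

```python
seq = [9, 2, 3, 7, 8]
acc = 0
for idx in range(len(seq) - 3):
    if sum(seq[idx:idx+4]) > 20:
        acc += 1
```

Count windows with sum > 20
`acc` takes the values: 0 → 1

Answer: 1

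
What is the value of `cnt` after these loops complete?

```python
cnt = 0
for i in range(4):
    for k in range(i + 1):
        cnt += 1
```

Triangle: 1 + 2 + ... + 4
`cnt` takes the values: 0 → 1 → 2 → 3 → 4 → 5 → 6 → 7 → 8 → 9 → 10

Answer: 10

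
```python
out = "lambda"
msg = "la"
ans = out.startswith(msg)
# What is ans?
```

Trace:
`out = "lambda"` → out = 'lambda'
`msg = "la"` → msg = 'la'
`ans = out.startswith(msg)` → ans = True
So ans = True

Answer: True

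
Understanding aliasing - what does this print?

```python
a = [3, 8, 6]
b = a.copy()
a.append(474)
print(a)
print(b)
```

Key concept: list.copy() creates independent copy.
Step by step:
`a = [3, 8, 6]` → a = [3, 8, 6]
`b = a.copy()` → b = [3, 8, 6]
`a.append(474)` → a = [3, 8, 6, 474]
`print(a)` → prints [3, 8, 6, 474]
`print(b)` → prints [3, 8, 6]

Answer:
[3, 8, 6, 474]
[3, 8, 6]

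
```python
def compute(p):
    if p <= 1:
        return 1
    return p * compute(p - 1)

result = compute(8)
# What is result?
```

compute(8) = 8 * 7 * 6 * 5 * 4 * 3 * 2 * 1 = 40320

Answer: 40320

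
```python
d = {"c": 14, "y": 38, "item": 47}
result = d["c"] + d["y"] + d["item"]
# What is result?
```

Trace:
`d = {"c": 14, "y": 38, "item": 47}` → d = {'c': 14, 'y': 38, 'item': 47}
`result = d["c"] + d["y"] + d["item"]` → result = 99
So result = 99

Answer: 99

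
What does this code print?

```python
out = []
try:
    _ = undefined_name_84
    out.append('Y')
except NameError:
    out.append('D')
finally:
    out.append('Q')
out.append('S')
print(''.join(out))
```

Execution trace: 'D' (except NameError) → 'Q' (finally) → 'S' (after the try/except). Output: DQS

Answer: DQS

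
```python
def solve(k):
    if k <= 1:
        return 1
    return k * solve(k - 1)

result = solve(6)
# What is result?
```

solve(6) = 6 * 5 * 4 * 3 * 2 * 1 = 720

Answer: 720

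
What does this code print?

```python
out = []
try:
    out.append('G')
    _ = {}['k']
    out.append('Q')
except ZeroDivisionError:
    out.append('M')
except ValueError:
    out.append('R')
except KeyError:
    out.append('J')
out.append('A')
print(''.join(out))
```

Execution trace: 'G' (try body) → 'J' (except KeyError) → 'A' (after the try/except). Output: GJA

Answer: GJA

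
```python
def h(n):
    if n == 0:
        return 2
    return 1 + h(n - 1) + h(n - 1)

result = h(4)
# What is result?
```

h(n) = 1 + 2·h(n-1), h(0)=2. Closed form: (2+1)·2^4 - 1 = 47.

Answer: 47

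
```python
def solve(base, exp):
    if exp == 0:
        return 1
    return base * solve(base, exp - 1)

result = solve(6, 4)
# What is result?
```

solve(6, 4) = 6 * 6 * 6 * 6 = 1296

Answer: 1296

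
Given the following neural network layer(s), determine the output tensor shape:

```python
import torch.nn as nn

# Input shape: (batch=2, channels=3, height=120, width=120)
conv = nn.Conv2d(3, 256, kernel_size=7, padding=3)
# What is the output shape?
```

Input: (2, 3, 120, 120) -> Output: (2, 256, 120, 120)

Answer: (2, 256, 120, 120)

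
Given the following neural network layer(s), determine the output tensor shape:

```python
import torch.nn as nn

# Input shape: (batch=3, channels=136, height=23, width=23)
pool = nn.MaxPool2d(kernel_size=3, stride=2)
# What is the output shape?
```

Input: (3, 136, 23, 23) -> Output: (3, 136, 11, 11)

Answer: (3, 136, 11, 11)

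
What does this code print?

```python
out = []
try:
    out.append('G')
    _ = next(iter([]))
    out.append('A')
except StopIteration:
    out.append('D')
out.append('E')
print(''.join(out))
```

Execution trace: 'G' (try body) → 'D' (except StopIteration) → 'E' (after the try/except). Output: GDE

Answer: GDE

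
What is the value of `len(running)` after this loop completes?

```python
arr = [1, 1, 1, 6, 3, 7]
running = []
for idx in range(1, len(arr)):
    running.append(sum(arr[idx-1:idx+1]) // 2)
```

Number of 2-element averages
`running` takes the values: [] → [1] → [1, 1] → [1, 1, 3] → [1, 1, 3, 4] → [1, 1, 3, 4, 5]
So `len(running)` = 5

Answer: 5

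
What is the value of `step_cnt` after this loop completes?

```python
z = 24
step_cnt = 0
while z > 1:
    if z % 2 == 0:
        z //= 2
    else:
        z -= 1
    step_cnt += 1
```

Steps to reduce 24 to 1
`step_cnt` takes the values: 0 → 1 → 2 → 3 → 4 → 5

Answer: 5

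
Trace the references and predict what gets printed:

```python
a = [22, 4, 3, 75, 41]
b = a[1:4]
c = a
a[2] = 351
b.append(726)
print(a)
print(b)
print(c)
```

Key concept: slice vs alias.
Step by step:
`a = [22, 4, 3, 75, 41]` → a = [22, 4, 3, 75, 41]
`b = a[1:4]` → b = [4, 3, 75]
`c = a` → c = [22, 4, 3, 75, 41] (same object as a)
`a[2] = 351` → a = [22, 4, 351, 75, 41] (same object as c); c = [22, 4, 351, 75, 41] (same object as a)
`b.append(726)` → b = [4, 3, 75, 726]
`print(a)` → prints [22, 4, 351, 75, 41]
`print(b)` → prints [4, 3, 75, 726]
`print(c)` → prints [22, 4, 351, 75, 41]

Answer:
[22, 4, 351, 75, 41]
[4, 3, 75, 726]
[22, 4, 351, 75, 41]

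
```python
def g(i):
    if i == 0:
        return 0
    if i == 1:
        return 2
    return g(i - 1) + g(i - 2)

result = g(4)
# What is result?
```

Build up from base cases: g(0)=0, g(1)=2, g(2)=2, g(3)=4, g(4)=6

Answer: 6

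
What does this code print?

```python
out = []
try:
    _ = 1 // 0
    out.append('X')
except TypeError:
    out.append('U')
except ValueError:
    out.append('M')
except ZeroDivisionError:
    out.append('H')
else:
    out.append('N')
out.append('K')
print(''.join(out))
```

Execution trace: 'H' (except ZeroDivisionError) → 'K' (after the try/except). Output: HK

Answer: HK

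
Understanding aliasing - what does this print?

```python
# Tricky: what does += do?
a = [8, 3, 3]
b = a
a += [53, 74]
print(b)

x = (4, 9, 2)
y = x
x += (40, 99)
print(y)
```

Key concept: += behavior differs for mutable vs immutable.
Step by step:
`a = [8, 3, 3]` → a = [8, 3, 3]
`b = a` → b = [8, 3, 3] (same object as a)
`a += [53, 74]` → a = [8, 3, 3, 53, 74] (same object as b); b = [8, 3, 3, 53, 74] (same object as a)
`print(b)` → prints [8, 3, 3, 53, 74]
`x = (4, 9, 2)` → x = (4, 9, 2)
`y = x` → y = (4, 9, 2)
`x += (40, 99)` → x = (4, 9, 2, 40, 99)
`print(y)` → prints (4, 9, 2)

Answer:
[8, 3, 3, 53, 74]
(4, 9, 2)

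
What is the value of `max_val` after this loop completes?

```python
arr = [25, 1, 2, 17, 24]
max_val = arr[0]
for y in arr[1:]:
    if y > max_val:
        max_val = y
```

Maximum of [25, 1, 2, 17, 24]
`max_val` takes the values: 25

Answer: 25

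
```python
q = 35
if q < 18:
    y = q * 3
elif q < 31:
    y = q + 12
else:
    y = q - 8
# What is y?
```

Trace:
`q = 35` → q = 35
`if q < 18: ...` → q < 18 is False, q < 31 is False, take else branch → y = 27
So y = 27

Answer: 27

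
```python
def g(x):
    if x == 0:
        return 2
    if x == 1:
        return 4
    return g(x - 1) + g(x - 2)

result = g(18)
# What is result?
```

Build up from base cases: g(0)=2, g(1)=4, g(2)=6, g(3)=10, g(4)=16, g(5)=26, g(6)=42, ..., g(18)=13530

Answer: 13530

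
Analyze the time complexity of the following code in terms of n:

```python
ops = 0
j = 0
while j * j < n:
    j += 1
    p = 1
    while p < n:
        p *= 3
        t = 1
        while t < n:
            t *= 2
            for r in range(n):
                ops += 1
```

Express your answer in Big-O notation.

Each loop level contributes: √n × log n × log n × n. Multiplying the contributions gives O(n√n log² n).

Answer: O(n√n log² n)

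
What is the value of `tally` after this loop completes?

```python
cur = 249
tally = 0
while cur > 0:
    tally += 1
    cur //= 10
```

Count digits by repeated division by 10
`tally` takes the values: 0 → 1 → 2 → 3

Answer: 3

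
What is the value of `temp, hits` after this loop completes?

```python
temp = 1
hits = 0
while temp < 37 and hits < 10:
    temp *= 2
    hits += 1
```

Double until >= 37 or 10 iterations
`temp, hits` takes the values: (1, 0) → (2, 0) → (2, 1) → (4, 1) → (4, 2) → (8, 2) → (8, 3) → (16, 3) → (16, 4) → (32, 4) → (32, 5) → (64, 5) → (64, 6)

Answer: 64, 6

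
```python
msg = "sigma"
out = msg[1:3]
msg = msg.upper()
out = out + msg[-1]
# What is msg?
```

Trace:
`msg = "sigma"` → msg = 'sigma'
`out = msg[1:3]` → out = 'ig'
`msg = msg.upper()` → msg = 'SIGMA'
`out = out + msg[-1]` → out = 'igA'
So msg = 'SIGMA'

Answer: 'SIGMA'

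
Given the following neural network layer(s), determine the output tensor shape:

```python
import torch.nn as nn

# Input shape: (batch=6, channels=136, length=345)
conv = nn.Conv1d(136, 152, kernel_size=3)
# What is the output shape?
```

Input: (6, 136, 345) -> Output: (6, 152, 343)

Answer: (6, 152, 343)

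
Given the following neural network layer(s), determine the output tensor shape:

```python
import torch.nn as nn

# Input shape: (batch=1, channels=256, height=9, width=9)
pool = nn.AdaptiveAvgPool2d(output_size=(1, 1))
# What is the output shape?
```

Input: (1, 256, 9, 9) -> Output: (1, 256, 1, 1)

Answer: (1, 256, 1, 1)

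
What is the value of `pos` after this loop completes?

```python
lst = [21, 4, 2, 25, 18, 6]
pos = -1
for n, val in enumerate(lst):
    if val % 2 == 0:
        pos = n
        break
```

First even number index in [21, 4, 2, 25, 18, 6]
`pos` takes the values: -1 → 1

Answer: 1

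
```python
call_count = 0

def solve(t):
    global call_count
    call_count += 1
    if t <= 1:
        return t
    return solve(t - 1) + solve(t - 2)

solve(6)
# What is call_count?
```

Calls(t) = 1 + Calls(t-1) + Calls(t-2); Calls(0)=Calls(1)=1. For t=6 this gives 25.

Answer: 25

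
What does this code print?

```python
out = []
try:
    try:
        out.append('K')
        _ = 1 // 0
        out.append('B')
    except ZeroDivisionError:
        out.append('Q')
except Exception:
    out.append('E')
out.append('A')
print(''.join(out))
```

Execution trace: 'K' (inner try body) → 'Q' (inner except ZeroDivisionError) → 'A' (after the try/except). Output: KQA

Answer: KQA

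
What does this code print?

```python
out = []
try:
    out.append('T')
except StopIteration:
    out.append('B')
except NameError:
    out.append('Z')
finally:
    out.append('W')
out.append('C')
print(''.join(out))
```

Execution trace: 'T' (try body, no exception) → 'W' (finally) → 'C' (after the try/except). Output: TWC

Answer: TWC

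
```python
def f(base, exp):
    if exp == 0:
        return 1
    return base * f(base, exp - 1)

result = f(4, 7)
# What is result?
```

f(4, 7) = 4 * 4 * 4 * 4 * 4 * 4 * 4 = 16384

Answer: 16384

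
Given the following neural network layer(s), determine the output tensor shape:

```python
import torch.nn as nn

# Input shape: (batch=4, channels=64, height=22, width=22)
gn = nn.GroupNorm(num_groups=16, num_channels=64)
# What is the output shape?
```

Input: (4, 64, 22, 22) -> Output: (4, 64, 22, 22)

Answer: (4, 64, 22, 22)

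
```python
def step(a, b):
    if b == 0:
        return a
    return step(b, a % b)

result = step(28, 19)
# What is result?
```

step(28, 19) -> step(19, 9) -> step(9, 1) -> step(1, 0) -> 1

Answer: 1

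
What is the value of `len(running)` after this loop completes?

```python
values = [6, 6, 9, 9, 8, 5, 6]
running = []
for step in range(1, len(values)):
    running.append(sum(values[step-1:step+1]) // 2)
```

Number of 2-element averages
`running` takes the values: [] → [6] → [6, 7] → [6, 7, 9] → [6, 7, 9, 8] → [6, 7, 9, 8, 6] → [6, 7, 9, 8, 6, 5]
So `len(running)` = 6

Answer: 6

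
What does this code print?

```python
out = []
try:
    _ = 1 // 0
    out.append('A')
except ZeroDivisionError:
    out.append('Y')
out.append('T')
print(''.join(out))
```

Execution trace: 'Y' (except ZeroDivisionError) → 'T' (after the try/except). Output: YT

Answer: YT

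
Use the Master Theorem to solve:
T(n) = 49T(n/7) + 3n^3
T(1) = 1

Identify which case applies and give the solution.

a=49, b=7, f(n)=3n^3. log_7(49) = 2. Since c=3 > 2 and the regularity condition holds (49(n/7)^3 = (49/7^3)n^3 with 49/7^3 < 1), Case 3 applies: T(n) = Θ(f(n)) = O(n^3).

Answer: O(n^3) - Case 3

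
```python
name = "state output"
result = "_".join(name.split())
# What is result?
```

Trace:
`name = "state output"` → name = 'state output'
`result = "_".join(name.split())` → result = 'state_output'
So result = 'state_output'

Answer: 'state_output'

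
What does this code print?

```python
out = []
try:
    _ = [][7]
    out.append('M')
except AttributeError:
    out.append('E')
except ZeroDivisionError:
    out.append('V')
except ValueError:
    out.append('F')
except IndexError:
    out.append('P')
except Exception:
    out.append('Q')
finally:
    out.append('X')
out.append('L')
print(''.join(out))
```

Execution trace: 'P' (except IndexError) → 'X' (finally) → 'L' (after the try/except). Output: PXL

Answer: PXL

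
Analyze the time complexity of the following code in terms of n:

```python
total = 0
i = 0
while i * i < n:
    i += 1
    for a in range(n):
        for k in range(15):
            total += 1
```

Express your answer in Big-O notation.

Each loop level contributes: √n × n × 1. Multiplying the contributions gives O(n√n).

Answer: O(n√n)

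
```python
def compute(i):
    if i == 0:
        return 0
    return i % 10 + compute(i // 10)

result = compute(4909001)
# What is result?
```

Sum of digits of 4909001: 1 + 0 + 0 + 9 + 0 + 9 + 4 = 23

Answer: 23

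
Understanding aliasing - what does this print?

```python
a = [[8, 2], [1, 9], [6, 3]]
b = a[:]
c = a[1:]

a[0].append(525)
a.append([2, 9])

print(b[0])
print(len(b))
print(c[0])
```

Key concept: slice with nested mutation.
Step by step:
`a = [[8, 2], [1, 9], [6, 3]]` → a = [[8, 2], [1, 9], [6, 3]]
`b = a[:]` → b = [[8, 2], [1, 9], [6, 3]]
`c = a[1:]` → c = [[1, 9], [6, 3]]
`a[0].append(525)` → a = [[8, 2, 525], [1, 9], [6, 3]]; b = [[8, 2, 525], [1, 9], [6, 3]]
`a.append([2, 9])` → a = [[8, 2, 525], [1, 9], [6, 3], [2, 9]]
`print(b[0])` → prints [8, 2, 525]
`print(len(b))` → prints 3
`print(c[0])` → prints [1, 9]

Answer:
[8, 2, 525]
3
[1, 9]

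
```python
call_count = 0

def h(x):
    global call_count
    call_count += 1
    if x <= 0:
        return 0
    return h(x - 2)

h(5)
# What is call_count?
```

Linear recursion stepping by 2: 4 calls from x=5 down to ≤0.

Answer: 4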